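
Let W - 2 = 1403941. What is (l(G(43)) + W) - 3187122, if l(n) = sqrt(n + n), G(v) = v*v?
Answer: -1783179 + 43*sqrt(2) ≈ -1.7831e+6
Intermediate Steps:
W = 1403943 (W = 2 + 1403941 = 1403943)
G(v) = v**2
l(n) = sqrt(2)*sqrt(n) (l(n) = sqrt(2*n) = sqrt(2)*sqrt(n))
(l(G(43)) + W) - 3187122 = (sqrt(2)*sqrt(43**2) + 1403943) - 3187122 = (sqrt(2)*sqrt(1849) + 1403943) - 3187122 = (sqrt(2)*43 + 1403943) - 3187122 = (43*sqrt(2) + 1403943) - 3187122 = (1403943 + 43*sqrt(2)) - 3187122 = -1783179 + 43*sqrt(2)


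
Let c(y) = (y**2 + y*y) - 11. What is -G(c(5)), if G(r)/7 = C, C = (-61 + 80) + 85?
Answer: -728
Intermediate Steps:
C = 104 (C = 19 + 85 = 104)
c(y) = -11 + 2*y**2 (c(y) = (y**2 + y**2) - 11 = 2*y**2 - 11 = -11 + 2*y**2)
G(r) = 728 (G(r) = 7*104 = 728)
-G(c(5)) = -1*728 = -728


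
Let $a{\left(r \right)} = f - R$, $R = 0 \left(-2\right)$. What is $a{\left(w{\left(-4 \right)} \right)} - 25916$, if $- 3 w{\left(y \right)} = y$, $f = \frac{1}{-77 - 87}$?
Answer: $- \frac{4250225}{164} \approx -25916.0$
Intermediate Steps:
$f = - \frac{1}{164}$ ($f = \frac{1}{-164} = - \frac{1}{164} \approx -0.0060976$)
$w{\left(y \right)} = - \frac{y}{3}$
$R = 0$
$a{\left(r \right)} = - \frac{1}{164}$ ($a{\left(r \right)} = - \frac{1}{164} - 0 = - \frac{1}{164} + 0 = - \frac{1}{164}$)
$a{\left(w{\left(-4 \right)} \right)} - 25916 = - \frac{1}{164} - 25916 = - \frac{4250225}{164}$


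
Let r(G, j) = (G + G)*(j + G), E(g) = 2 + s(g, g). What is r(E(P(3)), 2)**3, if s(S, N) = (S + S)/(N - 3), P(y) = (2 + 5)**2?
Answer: 19227292839000/148035889 ≈ 1.2988e+5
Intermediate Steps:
P(y) = 49 (P(y) = 7**2 = 49)
s(S, N) = 2*S/(-3 + N) (s(S, N) = (2*S)/(-3 + N) = 2*S/(-3 + N))
E(g) = 2 + 2*g/(-3 + g)
r(G, j) = 2*G*(G + j) (r(G, j) = (2*G)*(G + j) = 2*G*(G + j))
r(E(P(3)), 2)**3 = (2*(2*(-3 + 2*49)/(-3 + 49))*(2*(-3 + 2*49)/(-3 + 49) + 2))**3 = (2*(2*(-3 + 98)/46)*(2*(-3 + 98)/46 + 2))**3 = (2*(2*(1/46)*95)*(2*(1/46)*95 + 2))**3 = (2*(95/23)*(95/23 + 2))**3 = (2*(95/23)*(141/23))**3 = (26790/529)**3 = 19227292839000/148035889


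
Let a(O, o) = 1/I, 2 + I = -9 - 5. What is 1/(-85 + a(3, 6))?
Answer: -16/1361 ≈ -0.011756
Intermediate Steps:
I = -16 (I = -2 + (-9 - 5) = -2 - 14 = -16)
a(O, o) = -1/16 (a(O, o) = 1/(-16) = -1/16)
1/(-85 + a(3, 6)) = 1/(-85 - 1/16) = 1/(-1361/16) = -16/1361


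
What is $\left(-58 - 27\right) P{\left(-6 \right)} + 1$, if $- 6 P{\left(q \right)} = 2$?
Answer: $\frac{88}{3} \approx 29.333$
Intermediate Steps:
$P{\left(q \right)} = - \frac{1}{3}$ ($P{\left(q \right)} = \left(- \frac{1}{6}\right) 2 = - \frac{1}{3}$)
$\left(-58 - 27\right) P{\left(-6 \right)} + 1 = \left(-58 - 27\right) \left(- \frac{1}{3}\right) + 1 = \left(-85\right) \left(- \frac{1}{3}\right) + 1 = \frac{85}{3} + 1 = \frac{88}{3}$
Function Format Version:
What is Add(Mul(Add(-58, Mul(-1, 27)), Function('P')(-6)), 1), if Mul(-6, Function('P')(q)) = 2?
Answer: Rational(88, 3) ≈ 29.333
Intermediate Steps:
Function('P')(q) = Rational(-1, 3) (Function('P')(q) = Mul(Rational(-1, 6), 2) = Rational(-1, 3))
Add(Mul(Add(-58, Mul(-1, 27)), Function('P')(-6)), 1) = Add(Mul(Add(-58, Mul(-1, 27)), Rational(-1, 3)), 1) = Add(Mul(Add(-58, -27), Rational(-1, 3)), 1) = Add(Mul(-85, Rational(-1, 3)), 1) = Add(Rational(85, 3), 1) = Rational(88, 3)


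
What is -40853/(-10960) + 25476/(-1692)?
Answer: -17507807/1545360 ≈ -11.329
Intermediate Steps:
-40853/(-10960) + 25476/(-1692) = -40853*(-1/10960) + 25476*(-1/1692) = 40853/10960 - 2123/141 = -17507807/1545360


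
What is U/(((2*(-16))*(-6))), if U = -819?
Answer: -273/64 ≈ -4.2656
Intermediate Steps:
U/(((2*(-16))*(-6))) = -819/((2*(-16))*(-6)) = -819/((-32*(-6))) = -819/192 = -819*1/192 = -273/64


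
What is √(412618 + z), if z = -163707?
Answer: √248911 ≈ 498.91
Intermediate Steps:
√(412618 + z) = √(412618 - 163707) = √248911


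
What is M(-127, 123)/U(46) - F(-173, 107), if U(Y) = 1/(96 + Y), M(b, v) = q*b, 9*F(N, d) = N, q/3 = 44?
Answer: -21424219/9 ≈ -2.3805e+6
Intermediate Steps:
q = 132 (q = 3*44 = 132)
F(N, d) = N/9
M(b, v) = 132*b
M(-127, 123)/U(46) - F(-173, 107) = (132*(-127))/(1/(96 + 46)) - (-173)/9 = -16764/(1/142) - 1*(-173/9) = -16764/1/142 + 173/9 = -16764*142 + 173/9 = -2380488 + 173/9 = -21424219/9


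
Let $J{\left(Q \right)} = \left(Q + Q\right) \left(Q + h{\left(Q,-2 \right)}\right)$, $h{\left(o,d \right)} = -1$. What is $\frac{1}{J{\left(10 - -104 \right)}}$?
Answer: $\frac{1}{25764} \approx 3.8814 \cdot 10^{-5}$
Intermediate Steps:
$J{\left(Q \right)} = 2 Q \left(-1 + Q\right)$ ($J{\left(Q \right)} = \left(Q + Q\right) \left(Q - 1\right) = 2 Q \left(-1 + Q\right)$)
$\frac{1}{J{\left(10 - -104 \right)}} = \frac{1}{2 \left(10 - -104\right) \left(-1 + \left(10 - -104\right)\right)} = \frac{1}{2 \left(10 + 104\right) \left(-1 + \left(10 + 104\right)\right)} = \frac{1}{2 \cdot 114 \left(-1 + 114\right)} = \frac{1}{2 \cdot 114 \cdot 113} = \frac{1}{25764}$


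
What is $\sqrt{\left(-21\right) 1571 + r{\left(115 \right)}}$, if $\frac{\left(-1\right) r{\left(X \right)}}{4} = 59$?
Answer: $i \sqrt{33227} \approx 182.28 i$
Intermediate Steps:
$r{\left(X \right)} = -236$ ($r{\left(X \right)} = \left(-4\right) 59 = -236$)
$\sqrt{\left(-21\right) 1571 + r{\left(115 \right)}} = \sqrt{\left(-21\right) 1571 - 236} = \sqrt{-32991 - 236} = \sqrt{-33227} = i \sqrt{33227}$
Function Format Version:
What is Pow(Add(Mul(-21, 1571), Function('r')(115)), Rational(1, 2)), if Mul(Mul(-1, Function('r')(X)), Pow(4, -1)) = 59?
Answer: Mul(I, Pow(33227, Rational(1, 2))) ≈ Mul(182.28, I)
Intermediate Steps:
Function('r')(X) = -236 (Function('r')(X) = Mul(-4, 59) = -236)
Pow(Add(Mul(-21, 1571), Function('r')(115)), Rational(1, 2)) = Pow(Add(Mul(-21, 1571), -236), Rational(1, 2)) = Pow(Add(-32991, -236), Rational(1, 2)) = Pow(-33227, Rational(1, 2)) = Mul(I, Pow(33227, Rational(1, 2)))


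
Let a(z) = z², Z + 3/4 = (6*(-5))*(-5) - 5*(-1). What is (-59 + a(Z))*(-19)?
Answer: -7215155/16 ≈ -4.5095e+5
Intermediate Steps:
Z = 617/4 (Z = -¾ + ((6*(-5))*(-5) - 5*(-1)) = -¾ + (-30*(-5) - 1*(-5)) = -¾ + (150 + 5) = -¾ + 155 = 617/4 ≈ 154.25)
(-59 + a(Z))*(-19) = (-59 + (617/4)²)*(-19) = (-59 + 380689/16)*(-19) = (379745/16)*(-19) = -7215155/16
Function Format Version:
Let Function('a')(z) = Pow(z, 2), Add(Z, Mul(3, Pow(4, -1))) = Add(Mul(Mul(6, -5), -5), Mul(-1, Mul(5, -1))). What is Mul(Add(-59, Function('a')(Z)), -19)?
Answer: Rational(-7215155, 16) ≈ -4.5095e+5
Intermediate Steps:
Z = Rational(617, 4) (Z = Add(Rational(-3, 4), Add(Mul(Mul(6, -5), -5), Mul(-1, Mul(5, -1)))) = Add(Rational(-3, 4), Add(Mul(-30, -5), Mul(-1, -5))) = Add(Rational(-3, 4), Add(150, 5)) = Add(Rational(-3, 4), 155) = Rational(617, 4) ≈ 154.25)
Mul(Add(-59, Function('a')(Z)), -19) = Mul(Add(-59, Pow(Rational(617, 4), 2)), -19) = Mul(Add(-59, Rational(380689, 16)), -19) = Mul(Rational(379745, 16), -19) = Rational(-7215155, 16)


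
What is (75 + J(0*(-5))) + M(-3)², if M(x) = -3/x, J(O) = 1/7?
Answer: 533/7 ≈ 76.143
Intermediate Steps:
J(O) = ⅐
(75 + J(0*(-5))) + M(-3)² = (75 + ⅐) + (-3/(-3))² = 526/7 + (-3*(-⅓))² = 526/7 + 1² = 526/7 + 1 = 533/7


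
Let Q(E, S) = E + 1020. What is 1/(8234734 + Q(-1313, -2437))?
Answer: 1/8234441 ≈ 1.2144e-7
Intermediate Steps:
Q(E, S) = 1020 + E
1/(8234734 + Q(-1313, -2437)) = 1/(8234734 + (1020 - 1313)) = 1/(8234734 - 293) = 1/8234441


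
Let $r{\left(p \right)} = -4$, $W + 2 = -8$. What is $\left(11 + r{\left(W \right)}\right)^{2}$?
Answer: $49$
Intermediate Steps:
$W = -10$ ($W = -2 - 8 = -10$)
$\left(11 + r{\left(W \right)}\right)^{2} = \left(11 - 4\right)^{2} = 7^{2} = 49$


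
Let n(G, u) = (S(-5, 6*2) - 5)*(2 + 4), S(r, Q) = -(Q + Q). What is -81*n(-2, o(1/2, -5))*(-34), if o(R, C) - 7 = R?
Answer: -479196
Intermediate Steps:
o(R, C) = 7 + R
S(r, Q) = -2*Q
n(G, u) = -174 (n(G, u) = (-12*2 - 5)*(2 + 4) = (-2*12 - 5)*6 = (-24 - 5)*6 = -29*6 = -174)
-81*n(-2, o(1/2, -5))*(-34) = -81*(-174)*(-34) = 14094*(-34) = -479196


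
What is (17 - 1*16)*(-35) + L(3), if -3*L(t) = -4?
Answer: -101/3 ≈ -33.667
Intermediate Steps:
L(t) = 4/3 (L(t) = -1/3*(-4) = 4/3)
(17 - 1*16)*(-35) + L(3) = (17 - 1*16)*(-35) + 4/3 = (17 - 16)*(-35) + 4/3 = 1*(-35) + 4/3 = -35 + 4/3 = -101/3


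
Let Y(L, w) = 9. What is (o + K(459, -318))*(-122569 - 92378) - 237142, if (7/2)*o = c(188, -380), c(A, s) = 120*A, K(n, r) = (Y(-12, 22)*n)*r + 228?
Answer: 1966524798836/7 ≈ 2.8093e+11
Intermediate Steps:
K(n, r) = 228 + 9*n*r (K(n, r) = (9*n)*r + 228 = 9*n*r + 228 = 228 + 9*n*r)
o = 45120/7 (o = 2*(120*188)/7 = (2/7)*22560 = 45120/7 ≈ 6445.7)
(o + K(459, -318))*(-122569 - 92378) - 237142 = (45120/7 + (228 + 9*459*(-318)))*(-122569 - 92378) - 237142 = (45120/7 + (228 - 1313658))*(-214947) - 237142 = (45120/7 - 1313430)*(-214947) - 237142 = -9148890/7*(-214947) - 237142 = 1966526458830/7 - 237142 = 1966524798836/7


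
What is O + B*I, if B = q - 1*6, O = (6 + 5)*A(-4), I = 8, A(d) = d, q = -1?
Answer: -100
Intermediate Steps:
O = -44 (O = (6 + 5)*(-4) = 11*(-4) = -44)
B = -7 (B = -1 - 1*6 = -1 - 6 = -7)
O + B*I = -44 - 7*8 = -44 - 56 = -100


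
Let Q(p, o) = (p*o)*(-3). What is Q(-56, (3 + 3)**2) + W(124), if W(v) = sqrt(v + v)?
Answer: 6048 + 2*sqrt(62) ≈ 6063.8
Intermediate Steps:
W(v) = sqrt(2)*sqrt(v) (W(v) = sqrt(2*v) = sqrt(2)*sqrt(v))
Q(p, o) = -3*o*p (Q(p, o) = (o*p)*(-3) = -3*o*p)
Q(-56, (3 + 3)**2) + W(124) = -3*(3 + 3)**2*(-56) + sqrt(2)*sqrt(124) = -3*6**2*(-56) + sqrt(2)*(2*sqrt(31)) = -3*36*(-56) + 2*sqrt(62) = 6048 + 2*sqrt(62)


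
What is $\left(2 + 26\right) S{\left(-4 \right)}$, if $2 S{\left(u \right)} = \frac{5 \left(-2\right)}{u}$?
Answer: $35$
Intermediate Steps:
$S{\left(u \right)} = - \frac{5}{u}$ ($S{\left(u \right)} = \frac{5 \left(-2\right) \frac{1}{u}}{2} = \frac{\left(-10\right) \frac{1}{u}}{2} = - \frac{5}{u}$)
$\left(2 + 26\right) S{\left(-4 \right)} = \left(2 + 26\right) \left(- \frac{5}{-4}\right) = 28 \left(\left(-5\right) \left(- \frac{1}{4}\right)\right) = 28 \cdot \frac{5}{4} = 35$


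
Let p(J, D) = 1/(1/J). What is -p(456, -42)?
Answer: -456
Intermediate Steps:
p(J, D) = J
-p(456, -42) = -1*456 = -456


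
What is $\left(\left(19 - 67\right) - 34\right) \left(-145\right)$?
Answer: $11890$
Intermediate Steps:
$\left(\left(19 - 67\right) - 34\right) \left(-145\right) = \left(-48 - 34\right) \left(-145\right) = \left(-82\right) \left(-145\right) = 11890$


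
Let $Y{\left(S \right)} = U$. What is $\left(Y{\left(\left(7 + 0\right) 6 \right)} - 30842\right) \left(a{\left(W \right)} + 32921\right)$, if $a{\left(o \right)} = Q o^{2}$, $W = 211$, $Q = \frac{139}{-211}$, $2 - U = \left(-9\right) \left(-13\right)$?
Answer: $-111197544$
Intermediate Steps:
$U = -115$ ($U = 2 - \left(-9\right) \left(-13\right) = 2 - 117 = -115$)
$Q = - \frac{139}{211}$ ($Q = 139 \left(- \frac{1}{211}\right) = - \frac{139}{211} \approx -0.65877$)
$a{\left(o \right)} = - \frac{139 o^{2}}{211}$
$Y{\left(S \right)} = -115$
$\left(Y{\left(\left(7 + 0\right) 6 \right)} - 30842\right) \left(a{\left(W \right)} + 32921\right) = \left(-115 - 30842\right) \left(- \frac{139 \cdot 211^{2}}{211} + 32921\right) = - 30957 \left(\left(- \frac{139}{211}\right) 44521 + 32921\right) = - 30957 \left(-29329 + 32921\right) = \left(-30957\right) 3592 = -111197544$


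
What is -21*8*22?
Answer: -3696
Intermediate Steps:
-21*8*22 = -168*22 = -3696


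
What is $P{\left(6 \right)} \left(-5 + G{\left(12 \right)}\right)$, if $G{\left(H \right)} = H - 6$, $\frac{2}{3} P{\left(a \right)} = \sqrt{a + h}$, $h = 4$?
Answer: $\frac{3 \sqrt{10}}{2} \approx 4.7434$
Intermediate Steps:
$P{\left(a \right)} = \frac{3 \sqrt{4 + a}}{2}$ ($P{\left(a \right)} = \frac{3 \sqrt{a + 4}}{2} = \frac{3 \sqrt{4 + a}}{2}$)
$G{\left(H \right)} = -6 + H$ ($G{\left(H \right)} = H - 6 = -6 + H$)
$P{\left(6 \right)} \left(-5 + G{\left(12 \right)}\right) = \frac{3 \sqrt{4 + 6}}{2} \left(-5 + \left(-6 + 12\right)\right) = \frac{3 \sqrt{10}}{2} \left(-5 + 6\right) = \frac{3 \sqrt{10}}{2} \cdot 1 = \frac{3 \sqrt{10}}{2}$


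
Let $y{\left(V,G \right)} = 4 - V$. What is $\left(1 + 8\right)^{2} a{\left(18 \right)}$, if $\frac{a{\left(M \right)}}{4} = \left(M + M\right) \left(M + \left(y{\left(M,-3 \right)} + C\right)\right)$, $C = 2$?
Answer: $69984$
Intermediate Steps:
$a{\left(M \right)} = 48 M$ ($a{\left(M \right)} = 4 \left(M + M\right) \left(M + \left(\left(4 - M\right) + 2\right)\right) = 4 \cdot 2 M \left(M - \left(-6 + M\right)\right) = 4 \cdot 2 M 6 = 4 \cdot 12 M = 48 M$)
$\left(1 + 8\right)^{2} a{\left(18 \right)} = \left(1 + 8\right)^{2} \cdot 48 \cdot 18 = 9^{2} \cdot 864 = 81 \cdot 864 = 69984$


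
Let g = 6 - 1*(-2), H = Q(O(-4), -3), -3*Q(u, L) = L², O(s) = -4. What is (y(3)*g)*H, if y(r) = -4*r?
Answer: 288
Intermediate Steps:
Q(u, L) = -L²/3
H = -3 (H = -⅓*(-3)² = -⅓*9 = -3)
g = 8 (g = 6 + 2 = 8)
(y(3)*g)*H = (-4*3*8)*(-3) = -12*8*(-3) = -96*(-3) = 288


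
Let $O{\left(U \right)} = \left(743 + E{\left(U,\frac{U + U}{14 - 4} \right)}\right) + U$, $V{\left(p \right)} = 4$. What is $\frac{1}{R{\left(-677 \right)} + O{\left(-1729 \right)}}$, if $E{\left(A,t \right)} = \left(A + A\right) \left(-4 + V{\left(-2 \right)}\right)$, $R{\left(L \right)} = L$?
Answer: $- \frac{1}{1663} \approx -0.00060132$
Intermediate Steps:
$E{\left(A,t \right)} = 0$ ($E{\left(A,t \right)} = \left(A + A\right) \left(-4 + 4\right) = 2 A 0 = 0$)
$O{\left(U \right)} = 743 + U$ ($O{\left(U \right)} = \left(743 + 0\right) + U = 743 + U$)
$\frac{1}{R{\left(-677 \right)} + O{\left(-1729 \right)}} = \frac{1}{-677 + \left(743 - 1729\right)} = \frac{1}{-677 - 986} = \frac{1}{-1663} = - \frac{1}{1663}$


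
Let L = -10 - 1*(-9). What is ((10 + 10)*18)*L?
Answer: -360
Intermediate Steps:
L = -1 (L = -10 + 9 = -1)
((10 + 10)*18)*L = ((10 + 10)*18)*(-1) = (20*18)*(-1) = 360*(-1) = -360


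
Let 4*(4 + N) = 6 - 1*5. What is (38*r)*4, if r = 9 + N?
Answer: 798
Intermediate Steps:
N = -15/4 (N = -4 + (6 - 1*5)/4 = -4 + (6 - 5)/4 = -4 + (1/4)*1 = -4 + 1/4 = -15/4 ≈ -3.7500)
r = 21/4 (r = 9 - 15/4 = 21/4 ≈ 5.2500)
(38*r)*4 = (38*(21/4))*4 = (399/2)*4 = 798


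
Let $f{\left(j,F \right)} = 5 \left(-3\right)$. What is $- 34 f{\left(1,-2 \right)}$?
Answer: $510$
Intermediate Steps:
$f{\left(j,F \right)} = -15$
$- 34 f{\left(1,-2 \right)} = \left(-34\right) \left(-15\right) = 510$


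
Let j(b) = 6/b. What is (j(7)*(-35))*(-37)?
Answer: 1110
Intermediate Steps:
(j(7)*(-35))*(-37) = ((6/7)*(-35))*(-37) = -30*(-37) = 1110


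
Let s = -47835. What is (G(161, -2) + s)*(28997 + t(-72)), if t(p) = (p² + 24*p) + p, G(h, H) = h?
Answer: -1543731794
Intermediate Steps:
t(p) = p² + 25*p
(G(161, -2) + s)*(28997 + t(-72)) = (161 - 47835)*(28997 - 72*(25 - 72)) = -47674*(28997 - 72*(-47)) = -47674*(28997 + 3384) = -47674*32381 = -1543731794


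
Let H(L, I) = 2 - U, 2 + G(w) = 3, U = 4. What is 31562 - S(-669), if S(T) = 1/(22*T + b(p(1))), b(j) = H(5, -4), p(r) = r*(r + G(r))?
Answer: 464592641/14720 ≈ 31562.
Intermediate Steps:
G(w) = 1 (G(w) = -2 + 3 = 1)
p(r) = r*(1 + r) (p(r) = r*(r + 1) = r*(1 + r))
H(L, I) = -2 (H(L, I) = 2 - 1*4 = 2 - 4 = -2)
b(j) = -2
S(T) = 1/(-2 + 22*T) (S(T) = 1/(22*T - 2) = 1/(-2 + 22*T))
31562 - S(-669) = 31562 - 1/(2*(-1 + 11*(-669))) = 31562 - 1/(2*(-1 - 7359)) = 31562 - 1/(2*(-7360)) = 31562 - (-1)/(2*7360) = 31562 - 1*(-1/14720) = 31562 + 1/14720 = 464592641/14720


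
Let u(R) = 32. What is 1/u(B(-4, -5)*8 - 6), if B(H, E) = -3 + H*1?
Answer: 1/32 ≈ 0.031250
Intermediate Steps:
B(H, E) = -3 + H
1/u(B(-4, -5)*8 - 6) = 1/32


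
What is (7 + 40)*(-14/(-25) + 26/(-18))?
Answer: -9353/225 ≈ -41.569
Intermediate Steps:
(7 + 40)*(-14/(-25) + 26/(-18)) = 47*(-14*(-1/25) + 26*(-1/18)) = 47*(14/25 - 13/9) = 47*(-199/225) = -9353/225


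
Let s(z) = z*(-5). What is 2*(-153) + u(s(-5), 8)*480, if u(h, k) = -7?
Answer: -3666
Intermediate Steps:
s(z) = -5*z
2*(-153) + u(s(-5), 8)*480 = 2*(-153) - 7*480 = -306 - 3360 = -3666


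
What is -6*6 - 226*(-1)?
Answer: 190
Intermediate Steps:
-6*6 - 226*(-1) = -36 - 113*(-2) = -36 + 226 = 190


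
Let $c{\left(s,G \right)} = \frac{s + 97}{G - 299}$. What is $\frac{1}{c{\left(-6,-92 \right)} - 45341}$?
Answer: $- \frac{391}{17728422} \approx -2.2055 \cdot 10^{-5}$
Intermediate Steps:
$c{\left(s,G \right)} = \frac{97 + s}{-299 + G}$
$\frac{1}{c{\left(-6,-92 \right)} - 45341} = \frac{1}{\frac{97 - 6}{-299 - 92} - 45341} = \frac{1}{\frac{1}{-391} \cdot 91 - 45341} = \frac{1}{\left(- \frac{1}{391}\right) 91 - 45341} = \frac{1}{- \frac{91}{391} - 45341} = \frac{1}{- \frac{17728422}{391}} = - \frac{391}{17728422}$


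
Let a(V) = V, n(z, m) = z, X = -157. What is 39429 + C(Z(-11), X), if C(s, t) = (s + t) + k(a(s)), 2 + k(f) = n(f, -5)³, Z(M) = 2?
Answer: 39280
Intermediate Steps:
k(f) = -2 + f³
C(s, t) = -2 + s + t + s³ (C(s, t) = (s + t) + (-2 + s³) = -2 + s + t + s³)
39429 + C(Z(-11), X) = 39429 + (-2 + 2 - 157 + 2³) = 39429 + (-2 + 2 - 157 + 8) = 39429 - 149 = 39280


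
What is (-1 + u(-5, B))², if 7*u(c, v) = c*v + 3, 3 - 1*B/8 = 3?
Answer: 16/49 ≈ 0.32653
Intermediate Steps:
B = 0 (B = 24 - 8*3 = 24 - 24 = 0)
u(c, v) = 3/7 + c*v/7 (u(c, v) = (c*v + 3)/7 = (3 + c*v)/7 = 3/7 + c*v/7)
(-1 + u(-5, B))² = (-1 + (3/7 + (⅐)*(-5)*0))² = (-1 + (3/7 + 0))² = (-1 + 3/7)² = (-4/7)² = 16/49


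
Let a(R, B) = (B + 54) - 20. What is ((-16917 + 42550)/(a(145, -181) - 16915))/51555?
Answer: -25633/879631410 ≈ -2.9141e-5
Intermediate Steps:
a(R, B) = 34 + B (a(R, B) = (54 + B) - 20 = 34 + B)
((-16917 + 42550)/(a(145, -181) - 16915))/51555 = ((-16917 + 42550)/((34 - 181) - 16915))/51555 = (25633/(-147 - 16915))*(1/51555) = (25633/(-17062))*(1/51555) = (25633*(-1/17062))*(1/51555) = -25633/17062*1/51555 = -25633/879631410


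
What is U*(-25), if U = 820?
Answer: -20500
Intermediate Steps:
U*(-25) = 820*(-25) = -20500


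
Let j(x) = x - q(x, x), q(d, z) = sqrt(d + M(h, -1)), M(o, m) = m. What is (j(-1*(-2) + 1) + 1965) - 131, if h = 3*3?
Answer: 1837 - sqrt(2) ≈ 1835.6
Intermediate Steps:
h = 9
q(d, z) = sqrt(-1 + d) (q(d, z) = sqrt(d - 1) = sqrt(-1 + d))
j(x) = x - sqrt(-1 + x)
(j(-1*(-2) + 1) + 1965) - 131 = (((-1*(-2) + 1) - sqrt(-1 + (-1*(-2) + 1))) + 1965) - 131 = (((2 + 1) - sqrt(-1 + (2 + 1))) + 1965) - 131 = ((3 - sqrt(-1 + 3)) + 1965) - 131 = ((3 - sqrt(2)) + 1965) - 131 = (1968 - sqrt(2)) - 131 = 1837 - sqrt(2)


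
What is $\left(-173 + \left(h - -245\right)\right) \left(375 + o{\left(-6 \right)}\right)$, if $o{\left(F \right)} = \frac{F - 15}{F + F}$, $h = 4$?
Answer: $28633$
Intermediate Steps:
$o{\left(F \right)} = \frac{-15 + F}{2 F}$
$\left(-173 + \left(h - -245\right)\right) \left(375 + o{\left(-6 \right)}\right) = \left(-173 + \left(4 - -245\right)\right) \left(375 + \frac{-15 - 6}{2 \left(-6\right)}\right) = \left(-173 + \left(4 + 245\right)\right) \left(375 + \frac{1}{2} \left(- \frac{1}{6}\right) \left(-21\right)\right) = \left(-173 + 249\right) \left(375 + \frac{7}{4}\right) = 76 \cdot \frac{1507}{4} = 28633$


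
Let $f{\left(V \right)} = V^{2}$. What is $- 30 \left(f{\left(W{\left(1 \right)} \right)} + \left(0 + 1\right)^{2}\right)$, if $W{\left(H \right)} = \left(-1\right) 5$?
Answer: $-780$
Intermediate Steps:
$W{\left(H \right)} = -5$
$- 30 \left(f{\left(W{\left(1 \right)} \right)} + \left(0 + 1\right)^{2}\right) = - 30 \left(\left(-5\right)^{2} + \left(0 + 1\right)^{2}\right) = - 30 \left(25 + 1^{2}\right) = - 30 \left(25 + 1\right) = \left(-30\right) 26 = -780$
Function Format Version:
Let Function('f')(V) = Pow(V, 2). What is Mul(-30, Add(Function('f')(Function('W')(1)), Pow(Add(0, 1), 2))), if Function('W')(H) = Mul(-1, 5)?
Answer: -780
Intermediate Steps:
Function('W')(H) = -5
Mul(-30, Add(Function('f')(Function('W')(1)), Pow(Add(0, 1), 2))) = Mul(-30, Add(Pow(-5, 2), Pow(Add(0, 1), 2))) = Mul(-30, Add(25, Pow(1, 2))) = Mul(-30, Add(25, 1)) = Mul(-30, 26) = -780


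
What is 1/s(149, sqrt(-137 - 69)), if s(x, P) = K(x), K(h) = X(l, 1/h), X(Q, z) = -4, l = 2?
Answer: -1/4 ≈ -0.25000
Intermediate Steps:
K(h) = -4
s(x, P) = -4
1/s(149, sqrt(-137 - 69)) = 1/(-4) = -1/4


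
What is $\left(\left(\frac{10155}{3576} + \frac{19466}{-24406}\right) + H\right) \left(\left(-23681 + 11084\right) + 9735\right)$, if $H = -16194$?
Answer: $\frac{337040324622675}{7272988} \approx 4.6341 \cdot 10^{7}$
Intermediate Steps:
$\left(\left(\frac{10155}{3576} + \frac{19466}{-24406}\right) + H\right) \left(\left(-23681 + 11084\right) + 9735\right) = \left(\left(\frac{10155}{3576} + \frac{19466}{-24406}\right) - 16194\right) \left(\left(-23681 + 11084\right) + 9735\right) = \left(\left(10155 \cdot \frac{1}{3576} + 19466 \left(- \frac{1}{24406}\right)\right) - 16194\right) \left(-12597 + 9735\right) = \left(\left(\frac{3385}{1192} - \frac{9733}{12203}\right) - 16194\right) \left(-2862\right) = \left(\frac{29705419}{14545976} - 16194\right) \left(-2862\right) = \left(- \frac{235527829925}{14545976}\right) \left(-2862\right) = \frac{337040324622675}{7272988}$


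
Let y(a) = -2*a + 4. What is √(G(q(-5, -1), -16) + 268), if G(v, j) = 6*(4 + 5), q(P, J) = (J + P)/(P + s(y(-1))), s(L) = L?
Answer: √322 ≈ 17.944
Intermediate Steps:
y(a) = 4 - 2*a
q(P, J) = (J + P)/(6 + P) (q(P, J) = (J + P)/(P + (4 - 2*(-1))) = (J + P)/(P + (4 + 2)) = (J + P)/(P + 6) = (J + P)/(6 + P))
G(v, j) = 54 (G(v, j) = 6*9 = 54)
√(G(q(-5, -1), -16) + 268) = √(54 + 268) = √322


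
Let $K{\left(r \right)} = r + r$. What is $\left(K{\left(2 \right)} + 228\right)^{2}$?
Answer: $53824$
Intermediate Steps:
$K{\left(r \right)} = 2 r$
$\left(K{\left(2 \right)} + 228\right)^{2} = \left(2 \cdot 2 + 228\right)^{2} = \left(4 + 228\right)^{2} = 232^{2} = 53824$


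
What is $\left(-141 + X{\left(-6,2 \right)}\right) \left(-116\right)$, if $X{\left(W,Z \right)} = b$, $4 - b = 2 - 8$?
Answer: $15196$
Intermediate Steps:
$b = 10$ ($b = 4 - \left(2 - 8\right) = 4 - -6 = 4 + 6 = 10$)
$X{\left(W,Z \right)} = 10$
$\left(-141 + X{\left(-6,2 \right)}\right) \left(-116\right) = \left(-141 + 10\right) \left(-116\right) = \left(-131\right) \left(-116\right) = 15196$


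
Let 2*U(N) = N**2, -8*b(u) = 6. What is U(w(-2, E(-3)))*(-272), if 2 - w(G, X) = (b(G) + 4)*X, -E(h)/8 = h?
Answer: -785536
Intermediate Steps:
b(u) = -3/4 (b(u) = -1/8*6 = -3/4)
E(h) = -8*h
w(G, X) = 2 - 13*X/4 (w(G, X) = 2 - (-3/4 + 4)*X = 2 - 13*X/4)
U(N) = N**2/2
U(w(-2, E(-3)))*(-272) = ((2 - (-26)*(-3))**2/2)*(-272) = ((2 - 13/4*24)**2/2)*(-272) = ((2 - 78)**2/2)*(-272) = ((1/2)*(-76)**2)*(-272) = ((1/2)*5776)*(-272) = 2888*(-272) = -785536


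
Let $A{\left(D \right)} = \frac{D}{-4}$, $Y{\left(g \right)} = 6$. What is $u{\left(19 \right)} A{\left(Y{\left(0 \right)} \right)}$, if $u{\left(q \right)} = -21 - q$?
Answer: $60$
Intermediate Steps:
$A{\left(D \right)} = - \frac{D}{4}$ ($A{\left(D \right)} = D \left(- \frac{1}{4}\right) = - \frac{D}{4}$)
$u{\left(19 \right)} A{\left(Y{\left(0 \right)} \right)} = \left(-21 - 19\right) \left(\left(- \frac{1}{4}\right) 6\right) = \left(-21 - 19\right) \left(- \frac{3}{2}\right) = \left(-40\right) \left(- \frac{3}{2}\right) = 60$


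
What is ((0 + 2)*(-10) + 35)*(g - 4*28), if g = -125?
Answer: -3555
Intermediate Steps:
((0 + 2)*(-10) + 35)*(g - 4*28) = ((0 + 2)*(-10) + 35)*(-125 - 4*28) = (2*(-10) + 35)*(-125 - 112) = (-20 + 35)*(-237) = 15*(-237) = -3555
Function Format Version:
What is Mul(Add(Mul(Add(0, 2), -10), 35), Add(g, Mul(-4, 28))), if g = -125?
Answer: -3555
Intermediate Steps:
Mul(Add(Mul(Add(0, 2), -10), 35), Add(g, Mul(-4, 28))) = Mul(Add(Mul(Add(0, 2), -10), 35), Add(-125, Mul(-4, 28))) = Mul(Add(Mul(2, -10), 35), Add(-125, -112)) = Mul(Add(-20, 35), -237) = Mul(15, -237) = -3555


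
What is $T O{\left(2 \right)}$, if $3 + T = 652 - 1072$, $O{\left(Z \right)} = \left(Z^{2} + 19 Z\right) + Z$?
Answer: $-18612$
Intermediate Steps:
$O{\left(Z \right)} = Z^{2} + 20 Z$
$T = -423$ ($T = -3 + \left(652 - 1072\right) = -3 - 420 = -423$)
$T O{\left(2 \right)} = - 423 \cdot 2 \left(20 + 2\right) = - 423 \cdot 2 \cdot 22 = \left(-423\right) 44 = -18612$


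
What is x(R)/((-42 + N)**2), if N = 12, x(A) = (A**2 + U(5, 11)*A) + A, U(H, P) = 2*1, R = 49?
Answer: 637/225 ≈ 2.8311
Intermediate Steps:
U(H, P) = 2
x(A) = A**2 + 3*A (x(A) = (A**2 + 2*A) + A = A**2 + 3*A)
x(R)/((-42 + N)**2) = (49*(3 + 49))/((-42 + 12)**2) = (49*52)/((-30)**2) = 2548/900 = 2548*(1/900) = 637/225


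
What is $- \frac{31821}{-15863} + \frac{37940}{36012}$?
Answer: $\frac{436945018}{142814589} \approx 3.0595$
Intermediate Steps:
$- \frac{31821}{-15863} + \frac{37940}{36012} = \left(-31821\right) \left(- \frac{1}{15863}\right) + 37940 \cdot \frac{1}{36012} = \frac{31821}{15863} + \frac{9485}{9003} = \frac{436945018}{142814589}$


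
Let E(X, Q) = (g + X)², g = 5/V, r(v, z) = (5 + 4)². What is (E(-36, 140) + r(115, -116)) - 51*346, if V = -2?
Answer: -64331/4 ≈ -16083.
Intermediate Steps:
r(v, z) = 81 (r(v, z) = 9² = 81)
g = -5/2 (g = 5/(-2) = 5*(-½) = -5/2 ≈ -2.5000)
E(X, Q) = (-5/2 + X)²
(E(-36, 140) + r(115, -116)) - 51*346 = ((-5 + 2*(-36))²/4 + 81) - 51*346 = ((-5 - 72)²/4 + 81) - 17646 = ((¼)*(-77)² + 81) - 17646 = ((¼)*5929 + 81) - 17646 = (5929/4 + 81) - 17646 = 6253/4 - 17646 = -64331/4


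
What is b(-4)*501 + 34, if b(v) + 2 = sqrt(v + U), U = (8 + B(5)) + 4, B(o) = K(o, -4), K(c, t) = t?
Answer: 34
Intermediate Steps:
B(o) = -4
U = 8 (U = (8 - 4) + 4 = 4 + 4 = 8)
b(v) = -2 + sqrt(8 + v) (b(v) = -2 + sqrt(v + 8) = -2 + sqrt(8 + v))
b(-4)*501 + 34 = (-2 + sqrt(8 - 4))*501 + 34 = (-2 + sqrt(4))*501 + 34 = (-2 + 2)*501 + 34 = 0*501 + 34 = 0 + 34 = 34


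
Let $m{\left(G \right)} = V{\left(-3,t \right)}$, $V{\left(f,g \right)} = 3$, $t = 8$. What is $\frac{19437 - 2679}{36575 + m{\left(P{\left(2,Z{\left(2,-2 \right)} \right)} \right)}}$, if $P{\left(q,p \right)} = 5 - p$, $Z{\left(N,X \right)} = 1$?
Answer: $\frac{8379}{18289} \approx 0.45814$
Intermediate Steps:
$m{\left(G \right)} = 3$
$\frac{19437 - 2679}{36575 + m{\left(P{\left(2,Z{\left(2,-2 \right)} \right)} \right)}} = \frac{19437 - 2679}{36575 + 3} = \frac{16758}{36578} = 16758 \cdot \frac{1}{36578} = \frac{8379}{18289}$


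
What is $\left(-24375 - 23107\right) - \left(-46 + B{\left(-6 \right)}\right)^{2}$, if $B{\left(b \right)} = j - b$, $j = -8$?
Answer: $-49786$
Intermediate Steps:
$B{\left(b \right)} = -8 - b$
$\left(-24375 - 23107\right) - \left(-46 + B{\left(-6 \right)}\right)^{2} = \left(-24375 - 23107\right) - \left(-46 - 2\right)^{2} = \left(-24375 - 23107\right) - \left(-46 + \left(-8 + 6\right)\right)^{2} = -47482 - \left(-46 - 2\right)^{2} = -47482 - \left(-48\right)^{2} = -47482 - 2304 = -49786$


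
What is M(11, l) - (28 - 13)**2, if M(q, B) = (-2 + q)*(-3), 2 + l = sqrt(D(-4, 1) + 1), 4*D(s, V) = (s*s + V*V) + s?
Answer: -252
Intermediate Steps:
D(s, V) = s/4 + V**2/4 + s**2/4 (D(s, V) = ((s*s + V*V) + s)/4 = ((s**2 + V**2) + s)/4 = ((V**2 + s**2) + s)/4 = (s + V**2 + s**2)/4 = s/4 + V**2/4 + s**2/4)
l = -2 + sqrt(17)/2 (l = -2 + sqrt(((1/4)*(-4) + (1/4)*1**2 + (1/4)*(-4)**2) + 1) = -2 + sqrt((-1 + (1/4)*1 + (1/4)*16) + 1) = -2 + sqrt((-1 + 1/4 + 4) + 1) = -2 + sqrt(13/4 + 1) = -2 + sqrt(17/4) = -2 + sqrt(17)/2 ≈ 0.061553)
M(q, B) = 6 - 3*q
M(11, l) - (28 - 13)**2 = (6 - 3*11) - (28 - 13)**2 = (6 - 33) - 1*15**2 = -27 - 1*225 = -27 - 225 = -252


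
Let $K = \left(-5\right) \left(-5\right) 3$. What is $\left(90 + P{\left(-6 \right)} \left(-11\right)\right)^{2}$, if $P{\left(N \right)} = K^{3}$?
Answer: $21534565086225$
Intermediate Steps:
$K = 75$ ($K = 25 \cdot 3 = 75$)
$P{\left(N \right)} = 421875$ ($P{\left(N \right)} = 75^{3} = 421875$)
$\left(90 + P{\left(-6 \right)} \left(-11\right)\right)^{2} = \left(90 + 421875 \left(-11\right)\right)^{2} = \left(90 - 4640625\right)^{2} = \left(-4640535\right)^{2} = 21534565086225$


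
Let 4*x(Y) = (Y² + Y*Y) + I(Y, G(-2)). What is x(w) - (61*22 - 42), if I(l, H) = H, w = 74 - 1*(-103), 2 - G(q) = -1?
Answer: 57461/4 ≈ 14365.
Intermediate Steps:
G(q) = 3 (G(q) = 2 - 1*(-1) = 2 + 1 = 3)
w = 177 (w = 74 + 103 = 177)
x(Y) = ¾ + Y²/2 (x(Y) = ((Y² + Y*Y) + 3)/4 = ((Y² + Y²) + 3)/4 = (2*Y² + 3)/4 = (3 + 2*Y²)/4 = ¾ + Y²/2)
x(w) - (61*22 - 42) = (¾ + (½)*177²) - (61*22 - 42) = (¾ + (½)*31329) - (1342 - 42) = (¾ + 31329/2) - 1*1300 = 62661/4 - 1300 = 57461/4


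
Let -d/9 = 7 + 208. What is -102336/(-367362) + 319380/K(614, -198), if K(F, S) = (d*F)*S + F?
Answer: 2015924816782/7201594253259 ≈ 0.27993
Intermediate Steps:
d = -1935 (d = -9*(7 + 208) = -9*215 = -1935)
K(F, S) = F - 1935*F*S (K(F, S) = (-1935*F)*S + F = -1935*F*S + F = F - 1935*F*S)
-102336/(-367362) + 319380/K(614, -198) = -102336/(-367362) + 319380/((614*(1 - 1935*(-198)))) = -102336*(-1/367362) + 319380/((614*(1 + 383130))) = 17056/61227 + 319380/((614*383131)) = 17056/61227 + 319380/235242434 = 17056/61227 + 319380*(1/235242434) = 17056/61227 + 159690/117621217 = 2015924816782/7201594253259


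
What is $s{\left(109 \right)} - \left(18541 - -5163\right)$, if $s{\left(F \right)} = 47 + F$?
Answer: $-23548$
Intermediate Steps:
$s{\left(109 \right)} - \left(18541 - -5163\right) = \left(47 + 109\right) - \left(18541 - -5163\right) = 156 - \left(18541 + 5163\right) = 156 - 23704 = -23548$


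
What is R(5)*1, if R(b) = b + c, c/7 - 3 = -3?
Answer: 5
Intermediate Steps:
c = 0 (c = 21 + 7*(-3) = 21 - 21 = 0)
R(b) = b (R(b) = b + 0 = b)
R(5)*1 = 5*1 = 5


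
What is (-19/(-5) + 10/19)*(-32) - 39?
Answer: -16857/95 ≈ -177.44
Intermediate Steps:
(-19/(-5) + 10/19)*(-32) - 39 = (-19*(-⅕) + 10*(1/19))*(-32) - 39 = (19/5 + 10/19)*(-32) - 39 = (411/95)*(-32) - 39 = -13152/95 - 39 = -16857/95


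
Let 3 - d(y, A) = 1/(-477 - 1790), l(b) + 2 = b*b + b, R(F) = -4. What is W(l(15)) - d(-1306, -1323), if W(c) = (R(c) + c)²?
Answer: 124125050/2267 ≈ 54753.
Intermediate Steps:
l(b) = -2 + b + b² (l(b) = -2 + (b*b + b) = -2 + (b² + b) = -2 + (b + b²) = -2 + b + b²)
d(y, A) = 6802/2267 (d(y, A) = 3 - 1/(-477 - 1790) = 3 - 1/(-2267) = 3 - 1*(-1/2267) = 3 + 1/2267 = 6802/2267)
W(c) = (-4 + c)²
W(l(15)) - d(-1306, -1323) = (-4 + (-2 + 15 + 15²))² - 1*6802/2267 = (-4 + (-2 + 15 + 225))² - 6802/2267 = (-4 + 238)² - 6802/2267 = 234² - 6802/2267 = 54756 - 6802/2267 = 124125050/2267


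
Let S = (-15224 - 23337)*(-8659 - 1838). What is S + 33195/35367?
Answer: 4771890328678/11789 ≈ 4.0477e+8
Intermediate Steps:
S = 404774817 (S = -38561*(-10497) = 404774817)
S + 33195/35367 = 404774817 + 33195/35367 = 404774817 + 33195*(1/35367) = 404774817 + 11065/11789 = 4771890328678/11789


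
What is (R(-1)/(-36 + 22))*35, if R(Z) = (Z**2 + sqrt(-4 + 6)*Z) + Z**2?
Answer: -5 + 5*sqrt(2)/2 ≈ -1.4645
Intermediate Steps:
R(Z) = 2*Z**2 + Z*sqrt(2) (R(Z) = (Z**2 + sqrt(2)*Z) + Z**2 = (Z**2 + Z*sqrt(2)) + Z**2 = 2*Z**2 + Z*sqrt(2))
(R(-1)/(-36 + 22))*35 = ((-(sqrt(2) + 2*(-1)))/(-36 + 22))*35 = ((-(sqrt(2) - 2))/(-14))*35 = -(-1)*(-2 + sqrt(2))/14*35 = -(2 - sqrt(2))/14*35 = (-1/7 + sqrt(2)/14)*35 = -5 + 5*sqrt(2)/2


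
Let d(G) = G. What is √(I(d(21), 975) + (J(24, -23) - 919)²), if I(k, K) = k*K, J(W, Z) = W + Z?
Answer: 3*√95911 ≈ 929.08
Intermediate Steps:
I(k, K) = K*k
√(I(d(21), 975) + (J(24, -23) - 919)²) = √(975*21 + ((24 - 23) - 919)²) = √(20475 + (1 - 919)²) = √(20475 + (-918)²) = √(20475 + 842724) = √863199 = 3*√95911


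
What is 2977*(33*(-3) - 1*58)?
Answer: -467389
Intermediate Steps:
2977*(33*(-3) - 1*58) = 2977*(-99 - 58) = 2977*(-157) = -467389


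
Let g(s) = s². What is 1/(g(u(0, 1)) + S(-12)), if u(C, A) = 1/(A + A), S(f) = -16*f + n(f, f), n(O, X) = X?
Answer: 4/721 ≈ 0.0055479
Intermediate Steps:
S(f) = -15*f (S(f) = -16*f + f = -15*f)
u(C, A) = 1/(2*A)
1/(g(u(0, 1)) + S(-12)) = 1/(((½)/1)² - 15*(-12)) = 1/(((½)*1)² + 180) = 1/((½)² + 180) = 1/(¼ + 180) = 1/(721/4) = 4/721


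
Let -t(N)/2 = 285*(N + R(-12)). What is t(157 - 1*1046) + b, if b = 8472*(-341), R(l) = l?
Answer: -2375382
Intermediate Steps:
t(N) = 6840 - 570*N (t(N) = -570*(N - 12) = -570*(-12 + N) = -2*(-3420 + 285*N) = 6840 - 570*N)
b = -2888952
t(157 - 1*1046) + b = (6840 - 570*(157 - 1*1046)) - 2888952 = (6840 - 570*(157 - 1046)) - 2888952 = (6840 - 570*(-889)) - 2888952 = (6840 + 506730) - 2888952 = 513570 - 2888952 = -2375382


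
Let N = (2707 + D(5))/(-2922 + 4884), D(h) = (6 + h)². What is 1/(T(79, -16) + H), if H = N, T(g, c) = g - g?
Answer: 981/1414 ≈ 0.69378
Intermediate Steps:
T(g, c) = 0
N = 1414/981 (N = (2707 + (6 + 5)²)/(-2922 + 4884) = (2707 + 11²)/1962 = (2707 + 121)*(1/1962) = 2828*(1/1962) = 1414/981 ≈ 1.4414)
H = 1414/981 ≈ 1.4414
1/(T(79, -16) + H) = 1/(0 + 1414/981) = 1/(1414/981) = 981/1414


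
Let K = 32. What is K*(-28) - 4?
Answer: -900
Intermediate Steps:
K*(-28) - 4 = 32*(-28) - 4 = -896 - 4 = -900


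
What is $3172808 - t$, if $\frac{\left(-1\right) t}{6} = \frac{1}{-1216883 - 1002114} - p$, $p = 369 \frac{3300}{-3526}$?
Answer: $\frac{302937124276210}{95416871} \approx 3.1749 \cdot 10^{6}$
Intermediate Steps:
$p = - \frac{14850}{43}$ ($p = 369 \cdot 3300 \left(- \frac{1}{3526}\right) = 369 \left(- \frac{1650}{1763}\right) = - \frac{14850}{43} \approx -345.35$)
$t = - \frac{197712632442}{95416871}$ ($t = - 6 \left(\frac{1}{-1216883 - 1002114} - - \frac{14850}{43}\right) = - 6 \left(\frac{1}{-2218997} + \frac{14850}{43}\right) = - 6 \left(- \frac{1}{2218997} + \frac{14850}{43}\right) = \left(-6\right) \frac{32952105407}{95416871} = - \frac{197712632442}{95416871} \approx -2072.1$)
$3172808 - t = 3172808 - - \frac{197712632442}{95416871} = 3172808 + \frac{197712632442}{95416871} = \frac{302937124276210}{95416871}$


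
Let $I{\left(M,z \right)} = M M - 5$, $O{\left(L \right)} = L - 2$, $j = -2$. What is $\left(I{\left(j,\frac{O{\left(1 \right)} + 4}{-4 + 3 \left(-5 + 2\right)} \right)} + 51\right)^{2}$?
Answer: $2500$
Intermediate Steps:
$O{\left(L \right)} = -2 + L$
$I{\left(M,z \right)} = -5 + M^{2}$ ($I{\left(M,z \right)} = M^{2} - 5 = -5 + M^{2}$)
$\left(I{\left(j,\frac{O{\left(1 \right)} + 4}{-4 + 3 \left(-5 + 2\right)} \right)} + 51\right)^{2} = \left(\left(-5 + \left(-2\right)^{2}\right) + 51\right)^{2} = \left(\left(-5 + 4\right) + 51\right)^{2} = \left(-1 + 51\right)^{2} = 50^{2} = 2500$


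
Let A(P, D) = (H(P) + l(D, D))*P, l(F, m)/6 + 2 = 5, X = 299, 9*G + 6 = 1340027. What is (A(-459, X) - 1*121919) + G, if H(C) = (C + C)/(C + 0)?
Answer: 160130/9 ≈ 17792.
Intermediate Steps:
G = 1340021/9 (G = -⅔ + (⅑)*1340027 = -⅔ + 1340027/9 = 1340021/9 ≈ 1.4889e+5)
l(F, m) = 18 (l(F, m) = -12 + 6*5 = -12 + 30 = 18)
H(C) = 2 (H(C) = (2*C)/C = 2)
A(P, D) = 20*P (A(P, D) = (2 + 18)*P = 20*P)
(A(-459, X) - 1*121919) + G = (20*(-459) - 1*121919) + 1340021/9 = (-9180 - 121919) + 1340021/9 = -131099 + 1340021/9 = 160130/9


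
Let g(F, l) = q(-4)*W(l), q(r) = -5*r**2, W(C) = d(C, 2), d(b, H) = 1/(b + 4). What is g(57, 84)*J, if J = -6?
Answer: 60/11 ≈ 5.4545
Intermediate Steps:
d(b, H) = 1/(4 + b)
W(C) = 1/(4 + C)
g(F, l) = -80/(4 + l) (g(F, l) = (-5*(-4)**2)/(4 + l) = (-5*16)/(4 + l) = -80/(4 + l))
g(57, 84)*J = -80/(4 + 84)*(-6) = -80/88*(-6) = -80*1/88*(-6) = -10/11*(-6) = 60/11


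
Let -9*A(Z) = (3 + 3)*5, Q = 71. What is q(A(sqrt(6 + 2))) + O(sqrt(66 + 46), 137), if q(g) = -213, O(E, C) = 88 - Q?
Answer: -196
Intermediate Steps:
A(Z) = -10/3 (A(Z) = -(3 + 3)*5/9 = -2*5/3 = -1/9*30 = -10/3)
O(E, C) = 17 (O(E, C) = 88 - 1*71 = 88 - 71 = 17)
q(A(sqrt(6 + 2))) + O(sqrt(66 + 46), 137) = -213 + 17 = -196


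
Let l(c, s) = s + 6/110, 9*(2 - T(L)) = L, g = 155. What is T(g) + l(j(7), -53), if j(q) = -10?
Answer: -33743/495 ≈ -68.168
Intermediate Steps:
T(L) = 2 - L/9
l(c, s) = 3/55 + s (l(c, s) = s + 6*(1/110) = s + 3/55 = 3/55 + s)
T(g) + l(j(7), -53) = (2 - ⅑*155) + (3/55 - 53) = (2 - 155/9) - 2912/55 = -137/9 - 2912/55 = -33743/495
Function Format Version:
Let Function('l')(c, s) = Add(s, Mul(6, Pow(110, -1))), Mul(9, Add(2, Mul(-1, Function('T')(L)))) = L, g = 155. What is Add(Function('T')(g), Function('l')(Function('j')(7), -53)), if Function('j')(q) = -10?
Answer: Rational(-33743, 495) ≈ -68.168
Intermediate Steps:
Function('T')(L) = Add(2, Mul(Rational(-1, 9), L))
Function('l')(c, s) = Add(Rational(3, 55), s) (Function('l')(c, s) = Add(s, Mul(6, Rational(1, 110))) = Add(s, Rational(3, 55)) = Add(Rational(3, 55), s))
Add(Function('T')(g), Function('l')(Function('j')(7), -53)) = Add(Add(2, Mul(Rational(-1, 9), 155)), Add(Rational(3, 55), -53)) = Add(Add(2, Rational(-155, 9)), Rational(-2912, 55)) = Add(Rational(-137, 9), Rational(-2912, 55)) = Rational(-33743, 495)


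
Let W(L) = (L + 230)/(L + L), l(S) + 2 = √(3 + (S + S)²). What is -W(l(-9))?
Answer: -783/646 - 115*√327/323 ≈ -7.6503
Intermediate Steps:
l(S) = -2 + √(3 + 4*S²) (l(S) = -2 + √(3 + (S + S)²) = -2 + √(3 + (2*S)²) = -2 + √(3 + 4*S²))
W(L) = (230 + L)/(2*L) (W(L) = (230 + L)/((2*L)) = (230 + L)*(1/(2*L)) = (230 + L)/(2*L))
-W(l(-9)) = -(230 + (-2 + √(3 + 4*(-9)²)))/(2*(-2 + √(3 + 4*(-9)²))) = -(230 + (-2 + √(3 + 4*81)))/(2*(-2 + √(3 + 4*81))) = -(230 + (-2 + √(3 + 324)))/(2*(-2 + √(3 + 324))) = -(230 + (-2 + √327))/(2*(-2 + √327)) = -(228 + √327)/(2*(-2 + √327))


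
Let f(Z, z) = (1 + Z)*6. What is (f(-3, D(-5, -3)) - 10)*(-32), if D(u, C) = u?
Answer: 704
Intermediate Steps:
f(Z, z) = 6 + 6*Z
(f(-3, D(-5, -3)) - 10)*(-32) = ((6 + 6*(-3)) - 10)*(-32) = ((6 - 18) - 10)*(-32) = (-12 - 10)*(-32) = -22*(-32) = 704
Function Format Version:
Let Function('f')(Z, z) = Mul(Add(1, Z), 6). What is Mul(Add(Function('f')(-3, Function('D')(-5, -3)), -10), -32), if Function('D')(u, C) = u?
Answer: 704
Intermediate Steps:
Function('f')(Z, z) = Add(6, Mul(6, Z))
Mul(Add(Function('f')(-3, Function('D')(-5, -3)), -10), -32) = Mul(Add(Add(6, Mul(6, -3)), -10), -32) = Mul(Add(Add(6, -18), -10), -32) = Mul(Add(-12, -10), -32) = Mul(-22, -32) = 704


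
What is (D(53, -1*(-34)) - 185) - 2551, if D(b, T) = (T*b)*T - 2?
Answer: 58530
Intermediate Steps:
D(b, T) = -2 + b*T**2 (D(b, T) = b*T**2 - 2 = -2 + b*T**2)
(D(53, -1*(-34)) - 185) - 2551 = ((-2 + 53*(-1*(-34))**2) - 185) - 2551 = ((-2 + 53*34**2) - 185) - 2551 = ((-2 + 53*1156) - 185) - 2551 = ((-2 + 61268) - 185) - 2551 = (61266 - 185) - 2551 = 61081 - 2551 = 58530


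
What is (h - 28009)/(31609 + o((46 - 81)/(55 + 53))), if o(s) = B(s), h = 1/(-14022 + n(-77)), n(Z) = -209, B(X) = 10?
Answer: -398596080/449969989 ≈ -0.88583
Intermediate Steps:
h = -1/14231 (h = 1/(-14022 - 209) = 1/(-14231) = -1/14231 ≈ -7.0269e-5)
o(s) = 10
(h - 28009)/(31609 + o((46 - 81)/(55 + 53))) = (-1/14231 - 28009)/(31609 + 10) = -398596080/14231/31619 = -398596080/14231*1/31619 = -398596080/449969989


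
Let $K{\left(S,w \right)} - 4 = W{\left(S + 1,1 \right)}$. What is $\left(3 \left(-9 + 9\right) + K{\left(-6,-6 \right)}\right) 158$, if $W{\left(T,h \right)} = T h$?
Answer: $-158$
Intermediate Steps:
$K{\left(S,w \right)} = 5 + S$ ($K{\left(S,w \right)} = 4 + \left(S + 1\right) 1 = 4 + \left(1 + S\right) 1 = 4 + \left(1 + S\right) = 5 + S$)
$\left(3 \left(-9 + 9\right) + K{\left(-6,-6 \right)}\right) 158 = \left(3 \left(-9 + 9\right) + \left(5 - 6\right)\right) 158 = \left(3 \cdot 0 - 1\right) 158 = \left(0 - 1\right) 158 = \left(-1\right) 158 = -158$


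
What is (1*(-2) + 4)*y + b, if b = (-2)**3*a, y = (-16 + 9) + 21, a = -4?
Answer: 60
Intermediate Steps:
y = 14 (y = -7 + 21 = 14)
b = 32 (b = (-2)**3*(-4) = -8*(-4) = 32)
(1*(-2) + 4)*y + b = (1*(-2) + 4)*14 + 32 = (-2 + 4)*14 + 32 = 2*14 + 32 = 28 + 32 = 60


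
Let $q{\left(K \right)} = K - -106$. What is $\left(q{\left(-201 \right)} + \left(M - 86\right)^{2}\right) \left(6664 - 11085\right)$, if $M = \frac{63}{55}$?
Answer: $- \frac{95022825394}{3025} \approx -3.1413 \cdot 10^{7}$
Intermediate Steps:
$M = \frac{63}{55}$ ($M = 63 \cdot \frac{1}{55} = \frac{63}{55} \approx 1.1455$)
$q{\left(K \right)} = 106 + K$ ($q{\left(K \right)} = K + 106 = 106 + K$)
$\left(q{\left(-201 \right)} + \left(M - 86\right)^{2}\right) \left(6664 - 11085\right) = \left(\left(106 - 201\right) + \left(\frac{63}{55} - 86\right)^{2}\right) \left(6664 - 11085\right) = \left(-95 + \left(- \frac{4667}{55}\right)^{2}\right) \left(-4421\right) = \left(-95 + \frac{21780889}{3025}\right) \left(-4421\right) = \frac{21493514}{3025} \left(-4421\right) = - \frac{95022825394}{3025}$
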